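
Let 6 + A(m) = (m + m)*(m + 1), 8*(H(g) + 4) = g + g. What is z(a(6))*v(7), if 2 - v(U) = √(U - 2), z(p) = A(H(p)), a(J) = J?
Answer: 3 - 3*√5/2 ≈ -0.35410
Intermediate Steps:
H(g) = -4 + g/4 (H(g) = -4 + (g + g)/8 = -4 + (2*g)/8 = -4 + g/4)
A(m) = -6 + 2*m*(1 + m) (A(m) = -6 + (m + m)*(m + 1) = -6 + (2*m)*(1 + m) = -6 + 2*m*(1 + m))
z(p) = -14 + p/2 + 2*(-4 + p/4)² (z(p) = -6 + 2*(-4 + p/4) + 2*(-4 + p/4)² = -6 + (-8 + p/2) + 2*(-4 + p/4)² = -14 + p/2 + 2*(-4 + p/4)²)
v(U) = 2 - √(-2 + U) (v(U) = 2 - √(U - 2) = 2 - √(-2 + U))
z(a(6))*v(7) = (18 - 7/2*6 + (⅛)*6²)*(2 - √(-2 + 7)) = (18 - 21 + (⅛)*36)*(2 - √5) = (18 - 21 + 9/2)*(2 - √5) = 3*(2 - √5)/2 = 3 - 3*√5/2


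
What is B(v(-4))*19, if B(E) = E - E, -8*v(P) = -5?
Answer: 0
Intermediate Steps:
v(P) = 5/8 (v(P) = -1/8*(-5) = 5/8)
B(E) = 0
B(v(-4))*19 = 0*19 = 0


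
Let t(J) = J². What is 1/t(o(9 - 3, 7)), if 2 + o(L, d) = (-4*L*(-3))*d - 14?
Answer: 1/238144 ≈ 4.1991e-6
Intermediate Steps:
o(L, d) = -16 + 12*L*d (o(L, d) = -2 + ((-4*L*(-3))*d - 14) = -2 + ((12*L)*d - 14) = -2 + (12*L*d - 14) = -2 + (-14 + 12*L*d) = -16 + 12*L*d)
1/t(o(9 - 3, 7)) = 1/((-16 + 12*(9 - 3)*7)²) = 1/((-16 + 12*6*7)²) = 1/((-16 + 504)²) = 1/(488²) = 1/238144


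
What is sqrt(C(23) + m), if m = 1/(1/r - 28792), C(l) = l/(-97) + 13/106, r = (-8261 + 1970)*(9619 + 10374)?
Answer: I*sqrt(16872572875294822075784195110)/383862201829882 ≈ 0.33839*I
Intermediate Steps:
r = -125775963 (r = -6291*19993 = -125775963)
C(l) = 13/106 - l/97 (C(l) = l*(-1/97) + 13*(1/106) = -l/97 + 13/106 = 13/106 - l/97)
m = -125775963/3621341526697 (m = 1/(1/(-125775963) - 28792) = 1/(-1/125775963 - 28792) = 1/(-3621341526697/125775963) = -125775963/3621341526697 ≈ -3.4732e-5)
sqrt(C(23) + m) = sqrt((13/106 - 1/97*23) - 125775963/3621341526697) = sqrt((13/106 - 23/97) - 125775963/3621341526697) = sqrt(-1177/10282 - 125775963/3621341526697) = sqrt(-43954765003855/383862201829882) = I*sqrt(16872572875294822075784195110)/383862201829882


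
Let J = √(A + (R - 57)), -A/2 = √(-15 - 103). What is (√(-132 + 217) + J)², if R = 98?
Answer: (√85 + √(41 - 2*I*√118))² ≈ 247.89 - 52.025*I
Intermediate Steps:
A = -2*I*√118 (A = -2*√(-15 - 103) = -2*I*√118 ≈ -21.726*I)
J = √(41 - 2*I*√118) (J = √(-2*I*√118 + (98 - 57)) = √(-2*I*√118 + 41) = √(41 - 2*I*√118) ≈ 6.6106 - 1.6432*I)
(√(-132 + 217) + J)² = (√(-132 + 217) + √(41 - 2*I*√118))² = (√85 + √(41 - 2*I*√118))²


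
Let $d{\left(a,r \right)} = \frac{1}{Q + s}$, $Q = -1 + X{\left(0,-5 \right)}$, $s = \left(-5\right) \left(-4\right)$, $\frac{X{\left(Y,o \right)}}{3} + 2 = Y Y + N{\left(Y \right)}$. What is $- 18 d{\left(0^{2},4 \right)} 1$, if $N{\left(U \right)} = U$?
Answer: $- \frac{18}{13} \approx -1.3846$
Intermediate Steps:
$X{\left(Y,o \right)} = -6 + 3 Y + 3 Y^{2}$ ($X{\left(Y,o \right)} = -6 + 3 \left(Y Y + Y\right) = -6 + 3 \left(Y^{2} + Y\right) = -6 + 3 \left(Y + Y^{2}\right) = -6 + \left(3 Y + 3 Y^{2}\right) = -6 + 3 Y + 3 Y^{2}$)
$s = 20$
$Q = -7$ ($Q = -1 + \left(-6 + 3 \cdot 0 + 3 \cdot 0^{2}\right) = -1 + \left(-6 + 0 + 3 \cdot 0\right) = -1 + \left(-6 + 0 + 0\right) = -1 - 6 = -7$)
$d{\left(a,r \right)} = \frac{1}{13}$ ($d{\left(a,r \right)} = \frac{1}{-7 + 20} = \frac{1}{13}$)
$- 18 d{\left(0^{2},4 \right)} 1 = \left(-18\right) \frac{1}{13} \cdot 1 = \left(- \frac{18}{13}\right) 1 = - \frac{18}{13}$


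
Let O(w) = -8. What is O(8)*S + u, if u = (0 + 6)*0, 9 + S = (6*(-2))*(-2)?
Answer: -120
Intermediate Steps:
S = 15 (S = -9 + (6*(-2))*(-2) = -9 - 12*(-2) = -9 + 24 = 15)
u = 0 (u = 6*0 = 0)
O(8)*S + u = -8*15 + 0 = -120 + 0 = -120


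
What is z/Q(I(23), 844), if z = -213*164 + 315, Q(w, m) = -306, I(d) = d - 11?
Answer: 11539/102 ≈ 113.13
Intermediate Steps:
I(d) = -11 + d
z = -34617 (z = -34932 + 315 = -34617)
z/Q(I(23), 844) = -34617/(-306) = -34617*(-1/306) = 11539/102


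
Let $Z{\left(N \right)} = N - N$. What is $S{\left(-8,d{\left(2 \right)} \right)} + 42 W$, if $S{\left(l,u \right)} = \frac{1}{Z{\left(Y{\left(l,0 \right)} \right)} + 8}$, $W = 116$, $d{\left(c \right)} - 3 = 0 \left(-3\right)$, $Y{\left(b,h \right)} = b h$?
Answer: $\frac{38977}{8} \approx 4872.1$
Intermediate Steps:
$Z{\left(N \right)} = 0$
$d{\left(c \right)} = 3$ ($d{\left(c \right)} = 3 + 0 \left(-3\right) = 3 + 0 = 3$)
$S{\left(l,u \right)} = \frac{1}{8}$ ($S{\left(l,u \right)} = \frac{1}{0 + 8} = \frac{1}{8}$)
$S{\left(-8,d{\left(2 \right)} \right)} + 42 W = \frac{1}{8} + 42 \cdot 116 = \frac{1}{8} + 4872 = \frac{38977}{8}$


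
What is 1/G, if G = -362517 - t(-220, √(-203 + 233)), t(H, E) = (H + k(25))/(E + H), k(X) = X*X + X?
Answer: -1753485269/635664789869743 - 43*√30/635664789869743 ≈ -2.7585e-6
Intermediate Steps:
k(X) = X + X² (k(X) = X² + X = X + X²)
t(H, E) = (650 + H)/(E + H) (t(H, E) = (H + 25*(1 + 25))/(E + H) = (H + 25*26)/(E + H) = (H + 650)/(E + H) = (650 + H)/(E + H))
G = -362517 - 430/(-220 + √30) (G = -362517 - (650 - 220)/(√(-203 + 233) - 220) = -362517 - 430/(√30 - 220) = -362517 - 430/(-220 + √30) ≈ -3.6252e+5)
1/G = 1/(-1753485269/4837 + 43*√30/4837)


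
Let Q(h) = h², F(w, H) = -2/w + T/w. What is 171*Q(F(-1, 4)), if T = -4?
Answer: 6156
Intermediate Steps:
F(w, H) = -6/w (F(w, H) = -2/w - 4/w = -6/w)
171*Q(F(-1, 4)) = 171*(-6/(-1))² = 171*(-6*(-1))² = 171*6² = 171*36 = 6156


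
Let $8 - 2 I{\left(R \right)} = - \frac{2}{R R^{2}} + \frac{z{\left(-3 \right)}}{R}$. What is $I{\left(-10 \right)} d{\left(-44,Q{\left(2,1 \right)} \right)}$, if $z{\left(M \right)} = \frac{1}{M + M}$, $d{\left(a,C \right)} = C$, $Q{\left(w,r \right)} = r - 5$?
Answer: $- \frac{5986}{375} \approx -15.963$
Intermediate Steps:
$Q{\left(w,r \right)} = -5 + r$
$z{\left(M \right)} = \frac{1}{2 M}$
$I{\left(R \right)} = 4 + \frac{1}{R^{3}} + \frac{1}{12 R}$ ($I{\left(R \right)} = 4 - \frac{- \frac{2}{R R^{2}} + \frac{\frac{1}{2} \frac{1}{-3}}{R}}{2} = 4 - \frac{- \frac{2}{R^{3}} + \frac{\frac{1}{2} \left(- \frac{1}{3}\right)}{R}}{2} = 4 - \frac{- \frac{2}{R^{3}} - \frac{1}{6 R}}{2} = 4 + \left(\frac{1}{R^{3}} + \frac{1}{12 R}\right) = 4 + \frac{1}{R^{3}} + \frac{1}{12 R}$)
$I{\left(-10 \right)} d{\left(-44,Q{\left(2,1 \right)} \right)} = \left(4 + \frac{1}{-1000} + \frac{1}{12 \left(-10\right)}\right) \left(-5 + 1\right) = \left(4 - \frac{1}{1000} + \frac{1}{12} \left(- \frac{1}{10}\right)\right) \left(-4\right) = \left(4 - \frac{1}{1000} - \frac{1}{120}\right) \left(-4\right) = \frac{2993}{750} \left(-4\right) = - \frac{5986}{375}$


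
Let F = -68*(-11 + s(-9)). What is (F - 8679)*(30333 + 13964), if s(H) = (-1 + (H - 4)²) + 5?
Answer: -872429415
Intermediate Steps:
s(H) = 4 + (-4 + H)² (s(H) = (-1 + (-4 + H)²) + 5 = 4 + (-4 + H)²)
F = -11016 (F = -68*(-11 + (4 + (-4 - 9)²)) = -68*(-11 + (4 + (-13)²)) = -68*(-11 + (4 + 169)) = -68*(-11 + 173) = -68*162 = -11016)
(F - 8679)*(30333 + 13964) = (-11016 - 8679)*(30333 + 13964) = -19695*44297 = -872429415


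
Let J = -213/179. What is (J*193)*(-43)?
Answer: 1767687/179 ≈ 9875.3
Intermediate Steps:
J = -213/179 (J = -213*1/179 = -213/179 ≈ -1.1899)
(J*193)*(-43) = -213/179*193*(-43) = -41109/179*(-43) = 1767687/179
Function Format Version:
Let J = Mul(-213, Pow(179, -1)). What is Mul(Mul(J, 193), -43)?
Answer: Rational(1767687, 179) ≈ 9875.3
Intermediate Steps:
J = Rational(-213, 179) (J = Mul(-213, Rational(1, 179)) = Rational(-213, 179) ≈ -1.1899)
Mul(Mul(J, 193), -43) = Mul(Mul(Rational(-213, 179), 193), -43) = Mul(Rational(-41109, 179), -43) = Rational(1767687, 179)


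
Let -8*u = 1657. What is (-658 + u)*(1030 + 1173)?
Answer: -15246963/8 ≈ -1.9059e+6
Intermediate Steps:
u = -1657/8 (u = -⅛*1657 = -1657/8 ≈ -207.13)
(-658 + u)*(1030 + 1173) = (-658 - 1657/8)*(1030 + 1173) = -6921/8*2203 = -15246963/8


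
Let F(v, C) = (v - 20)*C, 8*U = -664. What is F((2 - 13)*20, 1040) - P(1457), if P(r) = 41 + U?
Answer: -249558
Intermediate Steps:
U = -83 (U = (⅛)*(-664) = -83)
F(v, C) = C*(-20 + v) (F(v, C) = (-20 + v)*C = C*(-20 + v))
P(r) = -42 (P(r) = 41 - 83 = -42)
F((2 - 13)*20, 1040) - P(1457) = 1040*(-20 + (2 - 13)*20) - 1*(-42) = 1040*(-20 - 11*20) + 42 = 1040*(-20 - 220) + 42 = 1040*(-240) + 42 = -249600 + 42 = -249558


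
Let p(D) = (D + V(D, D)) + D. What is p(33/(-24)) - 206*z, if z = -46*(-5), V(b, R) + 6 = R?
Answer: -379121/8 ≈ -47390.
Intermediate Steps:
V(b, R) = -6 + R
p(D) = -6 + 3*D (p(D) = (D + (-6 + D)) + D = (-6 + 2*D) + D = -6 + 3*D)
z = 230
p(33/(-24)) - 206*z = (-6 + 3*(33/(-24))) - 206*230 = (-6 + 3*(33*(-1/24))) - 47380 = (-6 + 3*(-11/8)) - 47380 = (-6 - 33/8) - 47380 = -81/8 - 47380 = -379121/8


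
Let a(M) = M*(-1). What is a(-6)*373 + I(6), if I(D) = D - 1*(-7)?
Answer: 2251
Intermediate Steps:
I(D) = 7 + D (I(D) = D + 7 = 7 + D)
a(M) = -M
a(-6)*373 + I(6) = -1*(-6)*373 + (7 + 6) = 6*373 + 13 = 2238 + 13 = 2251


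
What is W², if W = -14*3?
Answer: 1764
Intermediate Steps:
W = -42 (W = -1*42 = -42)
W² = (-42)² = 1764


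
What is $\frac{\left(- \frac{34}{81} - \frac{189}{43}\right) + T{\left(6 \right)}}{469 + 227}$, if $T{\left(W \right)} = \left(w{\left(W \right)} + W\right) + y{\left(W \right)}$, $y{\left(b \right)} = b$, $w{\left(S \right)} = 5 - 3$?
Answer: $\frac{31991}{2424168} \approx 0.013197$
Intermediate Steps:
$w{\left(S \right)} = 2$ ($w{\left(S \right)} = 5 - 3 = 2$)
$T{\left(W \right)} = 2 + 2 W$ ($T{\left(W \right)} = \left(2 + W\right) + W = 2 + 2 W$)
$\frac{\left(- \frac{34}{81} - \frac{189}{43}\right) + T{\left(6 \right)}}{469 + 227} = \frac{\left(- \frac{34}{81} - \frac{189}{43}\right) + \left(2 + 2 \cdot 6\right)}{469 + 227} = \frac{\left(\left(-34\right) \frac{1}{81} - \frac{189}{43}\right) + \left(2 + 12\right)}{696} = \left(\left(- \frac{34}{81} - \frac{189}{43}\right) + 14\right) \frac{1}{696} = \left(- \frac{16771}{3483} + 14\right) \frac{1}{696} = \frac{31991}{3483} \cdot \frac{1}{696} = \frac{31991}{2424168}$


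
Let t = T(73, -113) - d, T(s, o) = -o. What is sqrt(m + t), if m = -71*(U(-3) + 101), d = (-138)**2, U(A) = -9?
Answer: I*sqrt(25463) ≈ 159.57*I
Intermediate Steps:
d = 19044
t = -18931 (t = -1*(-113) - 1*19044 = 113 - 19044 = -18931)
m = -6532 (m = -71*(-9 + 101) = -71*92 = -6532)
sqrt(m + t) = sqrt(-6532 - 18931) = sqrt(-25463) = I*sqrt(25463)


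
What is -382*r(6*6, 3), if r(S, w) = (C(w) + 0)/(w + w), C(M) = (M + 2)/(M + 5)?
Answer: -955/24 ≈ -39.792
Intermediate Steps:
C(M) = (2 + M)/(5 + M)
r(S, w) = (2 + w)/(2*w*(5 + w)) (r(S, w) = ((2 + w)/(5 + w) + 0)/(w + w) = ((2 + w)/(5 + w))/((2*w)) = ((2 + w)/(5 + w))*(1/(2*w)) = (2 + w)/(2*w*(5 + w)))
-382*r(6*6, 3) = -191*(2 + 3)/(3*(5 + 3)) = -191*5/(3*8) = -382*5/48 = -955/24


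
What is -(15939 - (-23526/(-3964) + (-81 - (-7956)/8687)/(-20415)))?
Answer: -109812531422463/6892117610 ≈ -15933.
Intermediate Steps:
-(15939 - (-23526/(-3964) + (-81 - (-7956)/8687)/(-20415))) = -(15939 - (-23526*(-1/3964) + (-81 - (-7956)/8687)*(-1/20415))) = -(15939 - (11763/1982 + (-81 - 1*(-468/511))*(-1/20415))) = -(15939 - (11763/1982 + (-81 + 468/511)*(-1/20415))) = -(15939 - (11763/1982 - 40923/511*(-1/20415))) = -(15939 - (11763/1982 + 13641/3477355)) = -(15939 - 1*40931163327/6892117610) = -(15939 - 40931163327/6892117610) = -1*109812531422463/6892117610 = -109812531422463/6892117610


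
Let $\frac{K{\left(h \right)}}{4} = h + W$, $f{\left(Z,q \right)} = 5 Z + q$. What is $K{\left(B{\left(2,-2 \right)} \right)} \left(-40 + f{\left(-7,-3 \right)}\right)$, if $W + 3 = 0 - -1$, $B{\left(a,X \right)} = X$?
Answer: $1248$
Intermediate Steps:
$W = -2$ ($W = -3 + \left(0 - -1\right) = -3 + \left(0 + 1\right) = -3 + 1 = -2$)
$f{\left(Z,q \right)} = q + 5 Z$
$K{\left(h \right)} = -8 + 4 h$ ($K{\left(h \right)} = 4 \left(h - 2\right) = 4 \left(-2 + h\right) = -8 + 4 h$)
$K{\left(B{\left(2,-2 \right)} \right)} \left(-40 + f{\left(-7,-3 \right)}\right) = \left(-8 + 4 \left(-2\right)\right) \left(-40 + \left(-3 + 5 \left(-7\right)\right)\right) = \left(-8 - 8\right) \left(-40 - 38\right) = - 16 \left(-40 - 38\right) = \left(-16\right) \left(-78\right) = 1248$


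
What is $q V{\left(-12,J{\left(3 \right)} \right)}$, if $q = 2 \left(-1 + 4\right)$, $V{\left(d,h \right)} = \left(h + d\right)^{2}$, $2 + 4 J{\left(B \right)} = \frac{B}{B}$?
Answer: $\frac{7203}{8} \approx 900.38$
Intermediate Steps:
$J{\left(B \right)} = - \frac{1}{4}$ ($J{\left(B \right)} = - \frac{1}{2} + \frac{B \frac{1}{B}}{4} = - \frac{1}{2} + \frac{1}{4} \cdot 1 = - \frac{1}{2} + \frac{1}{4} = - \frac{1}{4}$)
$V{\left(d,h \right)} = \left(d + h\right)^{2}$
$q = 6$ ($q = 2 \cdot 3 = 6$)
$q V{\left(-12,J{\left(3 \right)} \right)} = 6 \left(-12 - \frac{1}{4}\right)^{2} = 6 \left(- \frac{49}{4}\right)^{2} = 6 \cdot \frac{2401}{16} = \frac{7203}{8}$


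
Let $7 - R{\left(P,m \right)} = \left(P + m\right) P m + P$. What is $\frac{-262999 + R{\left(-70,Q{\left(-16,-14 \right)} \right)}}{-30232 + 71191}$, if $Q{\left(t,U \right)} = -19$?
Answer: $- \frac{48184}{13653} \approx -3.5292$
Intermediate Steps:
$R{\left(P,m \right)} = 7 - P - P m \left(P + m\right)$ ($R{\left(P,m \right)} = 7 - \left(\left(P + m\right) P m + P\right) = 7 - \left(P \left(P + m\right) m + P\right) = 7 - \left(P m \left(P + m\right) + P\right) = 7 - \left(P + P m \left(P + m\right)\right) = 7 - P - P m \left(P + m\right)$)
$\frac{-262999 + R{\left(-70,Q{\left(-16,-14 \right)} \right)}}{-30232 + 71191} = \frac{-262999 - \left(-77 - 93100 - 25270\right)}{-30232 + 71191} = \frac{-262999 + \left(7 + 70 - \left(-70\right) 361 - \left(-19\right) 4900\right)}{40959} = \left(-262999 + \left(7 + 70 + 25270 + 93100\right)\right) \frac{1}{40959} = \left(-262999 + 118447\right) \frac{1}{40959} = \left(-144552\right) \frac{1}{40959} = - \frac{48184}{13653}$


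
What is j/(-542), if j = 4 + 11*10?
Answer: -57/271 ≈ -0.21033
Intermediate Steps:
j = 114 (j = 4 + 110 = 114)
j/(-542) = 114/(-542) = 114*(-1/542) = -57/271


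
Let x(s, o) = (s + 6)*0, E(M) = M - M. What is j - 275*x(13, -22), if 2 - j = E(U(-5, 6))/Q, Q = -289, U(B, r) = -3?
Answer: 2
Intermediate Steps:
E(M) = 0
x(s, o) = 0 (x(s, o) = (6 + s)*0 = 0)
j = 2 (j = 2 - 0/(-289) = 2 - 0*(-1)/289 = 2 - 1*0 = 2 + 0 = 2)
j - 275*x(13, -22) = 2 - 275*0 = 2 + 0 = 2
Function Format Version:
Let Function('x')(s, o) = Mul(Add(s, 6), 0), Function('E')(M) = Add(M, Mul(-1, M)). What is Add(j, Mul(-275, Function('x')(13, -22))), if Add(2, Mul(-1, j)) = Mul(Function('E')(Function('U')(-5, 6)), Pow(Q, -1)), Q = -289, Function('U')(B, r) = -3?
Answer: 2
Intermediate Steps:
Function('E')(M) = 0
Function('x')(s, o) = 0 (Function('x')(s, o) = Mul(Add(6, s), 0) = 0)
j = 2 (j = Add(2, Mul(-1, Mul(0, Pow(-289, -1)))) = Add(2, Mul(-1, Mul(0, Rational(-1, 289)))) = Add(2, Mul(-1, 0)) = Add(2, 0) = 2)
Add(j, Mul(-275, Function('x')(13, -22))) = Add(2, Mul(-275, 0)) = Add(2, 0) = 2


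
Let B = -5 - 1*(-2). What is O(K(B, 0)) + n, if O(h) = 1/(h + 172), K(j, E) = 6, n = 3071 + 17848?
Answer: 3723583/178 ≈ 20919.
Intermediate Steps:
B = -3 (B = -5 + 2 = -3)
n = 20919
O(h) = 1/(172 + h)
O(K(B, 0)) + n = 1/(172 + 6) + 20919 = 1/178 + 20919 = 3723583/178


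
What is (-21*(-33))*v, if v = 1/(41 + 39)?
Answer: 693/80 ≈ 8.6625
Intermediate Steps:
v = 1/80 ≈ 0.012500
(-21*(-33))*v = -21*(-33)*(1/80) = 693*(1/80) = 693/80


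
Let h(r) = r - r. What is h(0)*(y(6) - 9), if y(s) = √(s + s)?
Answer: 0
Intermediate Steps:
h(r) = 0
y(s) = √2*√s (y(s) = √(2*s) = √2*√s)
h(0)*(y(6) - 9) = 0*(√2*√6 - 9) = 0*(2*√3 - 9) = 0*(-9 + 2*√3) = 0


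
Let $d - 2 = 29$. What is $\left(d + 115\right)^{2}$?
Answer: $21316$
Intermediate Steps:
$d = 31$ ($d = 2 + 29 = 31$)
$\left(d + 115\right)^{2} = \left(31 + 115\right)^{2} = 146^{2} = 21316$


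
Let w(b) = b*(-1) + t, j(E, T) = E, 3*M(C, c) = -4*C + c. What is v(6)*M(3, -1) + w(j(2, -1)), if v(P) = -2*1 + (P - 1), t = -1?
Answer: -16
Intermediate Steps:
M(C, c) = -4*C/3 + c/3 (M(C, c) = (-4*C + c)/3 = (c - 4*C)/3 = -4*C/3 + c/3)
w(b) = -1 - b (w(b) = b*(-1) - 1 = -b - 1 = -1 - b)
v(P) = -3 + P (v(P) = -2 + (-1 + P) = -3 + P)
v(6)*M(3, -1) + w(j(2, -1)) = (-3 + 6)*(-4/3*3 + (⅓)*(-1)) + (-1 - 1*2) = 3*(-4 - ⅓) + (-1 - 2) = 3*(-13/3) - 3 = -13 - 3 = -16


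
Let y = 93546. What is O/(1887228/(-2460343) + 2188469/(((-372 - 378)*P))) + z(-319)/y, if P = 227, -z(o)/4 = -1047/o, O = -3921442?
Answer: 8169457690185284132320334/28377389572974128643 ≈ 2.8789e+5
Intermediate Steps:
z(o) = 4188/o (z(o) = -(-4188)/o = 4188/o)
O/(1887228/(-2460343) + 2188469/(((-372 - 378)*P))) + z(-319)/y = -3921442/(1887228/(-2460343) + 2188469/(((-372 - 378)*227))) + (4188/(-319))/93546 = -3921442/(1887228*(-1/2460343) + 2188469/((-750*227))) + (4188*(-1/319))*(1/93546) = -3921442/(-1887228/2460343 + 2188469/(-170250)) - 4188/319*1/93546 = -3921442/(-1887228/2460343 + 2188469*(-1/170250)) - 698/4973529 = -3921442/(-1887228/2460343 - 2188469/170250) - 698/4973529 = -3921442/(-5705684951867/418873395750) - 698/4973529 = -3921442*(-418873395750/5705684951867) - 698/4973529 = 1642587726776671500/5705684951867 - 698/4973529 = 8169457690185284132320334/28377389572974128643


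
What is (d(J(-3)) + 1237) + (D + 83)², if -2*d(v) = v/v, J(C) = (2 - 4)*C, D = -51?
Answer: 4521/2 ≈ 2260.5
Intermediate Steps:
J(C) = -2*C
d(v) = -½ (d(v) = -v/(2*v) = -½*1 = -½)
(d(J(-3)) + 1237) + (D + 83)² = (-½ + 1237) + (-51 + 83)² = 2473/2 + 32² = 2473/2 + 1024 = 4521/2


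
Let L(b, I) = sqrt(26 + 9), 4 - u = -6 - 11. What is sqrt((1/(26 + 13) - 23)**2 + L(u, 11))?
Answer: sqrt(802816 + 1521*sqrt(35))/39 ≈ 23.103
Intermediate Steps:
u = 21 (u = 4 - (-6 - 11) = 4 - 1*(-17) = 4 + 17 = 21)
L(b, I) = sqrt(35)
sqrt((1/(26 + 13) - 23)**2 + L(u, 11)) = sqrt((1/(26 + 13) - 23)**2 + sqrt(35)) = sqrt((1/39 - 23)**2 + sqrt(35)) = sqrt((-896/39)**2 + sqrt(35)) = sqrt(802816/1521 + sqrt(35))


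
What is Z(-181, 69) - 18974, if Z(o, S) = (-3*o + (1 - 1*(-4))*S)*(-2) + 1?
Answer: -20749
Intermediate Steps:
Z(o, S) = 1 - 10*S + 6*o (Z(o, S) = (-3*o + (1 + 4)*S)*(-2) + 1 = (-3*o + 5*S)*(-2) + 1 = (-10*S + 6*o) + 1 = 1 - 10*S + 6*o)
Z(-181, 69) - 18974 = (1 - 10*69 + 6*(-181)) - 18974 = (1 - 690 - 1086) - 18974 = -1775 - 18974 = -20749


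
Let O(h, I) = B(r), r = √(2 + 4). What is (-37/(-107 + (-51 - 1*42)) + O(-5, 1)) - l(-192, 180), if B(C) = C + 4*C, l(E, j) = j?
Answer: -35963/200 + 5*√6 ≈ -167.57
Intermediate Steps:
r = √6 ≈ 2.4495
B(C) = 5*C
O(h, I) = 5*√6
(-37/(-107 + (-51 - 1*42)) + O(-5, 1)) - l(-192, 180) = (-37/(-107 + (-51 - 1*42)) + 5*√6) - 1*180 = (-37/(-107 + (-51 - 42)) + 5*√6) - 180 = (-37/(-107 - 93) + 5*√6) - 180 = (-37/(-200) + 5*√6) - 180 = (-1/200*(-37) + 5*√6) - 180 = (37/200 + 5*√6) - 180 = -35963/200 + 5*√6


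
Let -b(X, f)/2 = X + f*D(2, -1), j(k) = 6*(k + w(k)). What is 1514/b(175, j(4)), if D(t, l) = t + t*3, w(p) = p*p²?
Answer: -757/3439 ≈ -0.22012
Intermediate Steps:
w(p) = p³
j(k) = 6*k + 6*k³ (j(k) = 6*(k + k³) = 6*k + 6*k³)
D(t, l) = 4*t (D(t, l) = t + 3*t = 4*t)
b(X, f) = -16*f - 2*X (b(X, f) = -2*(X + f*(4*2)) = -2*(X + f*8) = -2*(X + 8*f) = -16*f - 2*X)
1514/b(175, j(4)) = 1514/(-96*4*(1 + 4²) - 2*175) = 1514/(-96*4*(1 + 16) - 350) = 1514/(-96*4*17 - 350) = 1514/(-16*408 - 350) = 1514/(-6528 - 350) = 1514/(-6878) = 1514*(-1/6878) = -757/3439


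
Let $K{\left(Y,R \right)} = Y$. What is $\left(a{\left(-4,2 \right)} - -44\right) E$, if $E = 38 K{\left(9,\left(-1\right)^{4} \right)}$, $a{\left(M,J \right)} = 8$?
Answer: $17784$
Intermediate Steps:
$E = 342$ ($E = 38 \cdot 9 = 342$)
$\left(a{\left(-4,2 \right)} - -44\right) E = \left(8 - -44\right) 342 = \left(8 + 44\right) 342 = 52 \cdot 342 = 17784$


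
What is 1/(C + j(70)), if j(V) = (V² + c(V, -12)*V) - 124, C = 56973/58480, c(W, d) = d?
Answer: 58480/230234253 ≈ 0.00025400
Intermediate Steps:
C = 56973/58480 (C = 56973*(1/58480) = 56973/58480 ≈ 0.97423)
j(V) = -124 + V² - 12*V (j(V) = (V² - 12*V) - 124 = -124 + V² - 12*V)
1/(C + j(70)) = 1/(56973/58480 + (-124 + 70² - 12*70)) = 1/(56973/58480 + (-124 + 4900 - 840)) = 1/(56973/58480 + 3936) = 1/(230234253/58480) = 58480/230234253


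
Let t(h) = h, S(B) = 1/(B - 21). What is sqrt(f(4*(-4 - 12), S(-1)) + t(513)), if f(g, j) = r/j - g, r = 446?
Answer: I*sqrt(9235) ≈ 96.099*I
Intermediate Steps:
S(B) = 1/(-21 + B)
f(g, j) = -g + 446/j (f(g, j) = 446/j - g = -g + 446/j)
sqrt(f(4*(-4 - 12), S(-1)) + t(513)) = sqrt((-4*(-4 - 12) + 446/(1/(-21 - 1))) + 513) = sqrt((-4*(-16) + 446/(1/(-22))) + 513) = sqrt((-1*(-64) + 446/(-1/22)) + 513) = sqrt((64 + 446*(-22)) + 513) = sqrt((64 - 9812) + 513) = sqrt(-9748 + 513) = sqrt(-9235) = I*sqrt(9235)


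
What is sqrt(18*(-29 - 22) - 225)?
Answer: 3*I*sqrt(127) ≈ 33.808*I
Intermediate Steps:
sqrt(18*(-29 - 22) - 225) = sqrt(18*(-51) - 225) = sqrt(-918 - 225) = sqrt(-1143) = 3*I*sqrt(127)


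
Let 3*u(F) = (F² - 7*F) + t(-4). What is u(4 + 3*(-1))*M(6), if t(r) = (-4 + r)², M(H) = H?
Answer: 116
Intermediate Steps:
u(F) = 64/3 - 7*F/3 + F²/3 (u(F) = ((F² - 7*F) + (-4 - 4)²)/3 = ((F² - 7*F) + (-8)²)/3 = ((F² - 7*F) + 64)/3 = (64 + F² - 7*F)/3 = 64/3 - 7*F/3 + F²/3)
u(4 + 3*(-1))*M(6) = (64/3 - 7*(4 + 3*(-1))/3 + (4 + 3*(-1))²/3)*6 = (64/3 - 7*(4 - 3)/3 + (4 - 3)²/3)*6 = (64/3 - 7/3*1 + (⅓)*1²)*6 = (64/3 - 7/3 + (⅓)*1)*6 = (64/3 - 7/3 + ⅓)*6 = (58/3)*6 = 116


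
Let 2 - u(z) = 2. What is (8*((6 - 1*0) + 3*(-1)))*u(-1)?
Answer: 0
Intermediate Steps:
u(z) = 0 (u(z) = 2 - 1*2 = 2 - 2 = 0)
(8*((6 - 1*0) + 3*(-1)))*u(-1) = (8*((6 - 1*0) + 3*(-1)))*0 = (8*((6 + 0) - 3))*0 = (8*(6 - 3))*0 = (8*3)*0 = 24*0 = 0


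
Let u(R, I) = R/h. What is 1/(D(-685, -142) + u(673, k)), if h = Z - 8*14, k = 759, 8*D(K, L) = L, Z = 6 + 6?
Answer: -25/612 ≈ -0.040850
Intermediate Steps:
Z = 12
D(K, L) = L/8
h = -100 (h = 12 - 8*14 = 12 - 112 = -100)
u(R, I) = -R/100 (u(R, I) = R/(-100) = R*(-1/100) = -R/100)
1/(D(-685, -142) + u(673, k)) = 1/((⅛)*(-142) - 1/100*673) = 1/(-71/4 - 673/100) = 1/(-612/25) = -25/612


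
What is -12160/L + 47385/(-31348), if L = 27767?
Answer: -1696930975/870439916 ≈ -1.9495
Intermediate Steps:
-12160/L + 47385/(-31348) = -12160/27767 + 47385/(-31348) = -12160*1/27767 + 47385*(-1/31348) = -12160/27767 - 47385/31348 = -1696930975/870439916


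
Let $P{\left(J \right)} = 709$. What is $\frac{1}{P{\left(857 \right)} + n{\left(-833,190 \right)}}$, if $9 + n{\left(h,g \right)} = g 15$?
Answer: $\frac{1}{3550} \approx 0.00028169$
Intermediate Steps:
$n{\left(h,g \right)} = -9 + 15 g$ ($n{\left(h,g \right)} = -9 + g 15 = -9 + 15 g$)
$\frac{1}{P{\left(857 \right)} + n{\left(-833,190 \right)}} = \frac{1}{709 + \left(-9 + 15 \cdot 190\right)} = \frac{1}{709 + \left(-9 + 2850\right)} = \frac{1}{709 + 2841} = \frac{1}{3550}$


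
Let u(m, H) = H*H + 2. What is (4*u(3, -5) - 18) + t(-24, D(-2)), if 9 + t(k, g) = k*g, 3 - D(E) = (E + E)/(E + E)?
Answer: 33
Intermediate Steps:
u(m, H) = 2 + H² (u(m, H) = H² + 2 = 2 + H²)
D(E) = 2 (D(E) = 3 - (E + E)/(E + E) = 3 - 2*E/(2*E) = 3 - 2*E*1/(2*E) = 3 - 1*1 = 3 - 1 = 2)
t(k, g) = -9 + g*k (t(k, g) = -9 + k*g = -9 + g*k)
(4*u(3, -5) - 18) + t(-24, D(-2)) = (4*(2 + (-5)²) - 18) + (-9 + 2*(-24)) = (4*(2 + 25) - 18) + (-9 - 48) = (4*27 - 18) - 57 = (108 - 18) - 57 = 90 - 57 = 33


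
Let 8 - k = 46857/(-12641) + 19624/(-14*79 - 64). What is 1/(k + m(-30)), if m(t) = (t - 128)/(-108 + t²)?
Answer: 325379340/9201696013 ≈ 0.035361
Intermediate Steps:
k = 210604717/7394985 (k = 8 - (46857/(-12641) + 19624/(-14*79 - 64)) = 8 - (46857*(-1/12641) + 19624/(-1106 - 64)) = 8 - (-46857/12641 + 19624/(-1170)) = 8 - (-46857/12641 + 19624*(-1/1170)) = 8 - (-46857/12641 - 9812/585) = 8 - 1*(-151444837/7394985) = 8 + 151444837/7394985 = 210604717/7394985 ≈ 28.479)
m(t) = (-128 + t)/(-108 + t²)
1/(k + m(-30)) = 1/(210604717/7394985 + (-128 - 30)/(-108 + (-30)²)) = 1/(210604717/7394985 - 158/(-108 + 900)) = 1/(210604717/7394985 - 158/792) = 1/(210604717/7394985 + (1/792)*(-158)) = 1/(210604717/7394985 - 79/396) = 1/(9201696013/325379340) = 325379340/9201696013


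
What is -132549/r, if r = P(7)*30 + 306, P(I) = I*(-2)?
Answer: 44183/38 ≈ 1162.7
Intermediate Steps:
P(I) = -2*I
r = -114 (r = -2*7*30 + 306 = -14*30 + 306 = -420 + 306 = -114)
-132549/r = -132549/(-114) = -132549*(-1/114) = 44183/38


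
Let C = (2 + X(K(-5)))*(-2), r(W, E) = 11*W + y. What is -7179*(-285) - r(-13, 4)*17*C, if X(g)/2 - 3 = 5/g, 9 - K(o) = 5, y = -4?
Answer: 1993536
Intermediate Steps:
r(W, E) = -4 + 11*W (r(W, E) = 11*W - 4 = -4 + 11*W)
K(o) = 4 (K(o) = 9 - 1*5 = 9 - 5 = 4)
X(g) = 6 + 10/g (X(g) = 6 + 2*(5/g) = 6 + 10/g)
C = -21 (C = (2 + (6 + 10/4))*(-2) = (2 + (6 + 10*(1/4)))*(-2) = (2 + (6 + 5/2))*(-2) = (2 + 17/2)*(-2) = (21/2)*(-2) = -21)
-7179*(-285) - r(-13, 4)*17*C = -7179*(-285) - (-4 + 11*(-13))*17*(-21) = 2046015 - (-4 - 143)*17*(-21) = 2046015 - (-147*17)*(-21) = 2046015 - (-2499)*(-21) = 2046015 - 1*52479 = 2046015 - 52479 = 1993536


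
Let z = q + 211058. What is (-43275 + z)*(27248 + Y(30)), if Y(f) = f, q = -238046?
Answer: -1916634114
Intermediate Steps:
z = -26988 (z = -238046 + 211058 = -26988)
(-43275 + z)*(27248 + Y(30)) = (-43275 - 26988)*(27248 + 30) = -70263*27278 = -1916634114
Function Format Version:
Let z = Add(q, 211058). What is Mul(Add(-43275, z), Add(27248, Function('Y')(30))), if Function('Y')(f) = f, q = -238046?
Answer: -1916634114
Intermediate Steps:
z = -26988 (z = Add(-238046, 211058) = -26988)
Mul(Add(-43275, z), Add(27248, Function('Y')(30))) = Mul(Add(-43275, -26988), Add(27248, 30)) = Mul(-70263, 27278) = -1916634114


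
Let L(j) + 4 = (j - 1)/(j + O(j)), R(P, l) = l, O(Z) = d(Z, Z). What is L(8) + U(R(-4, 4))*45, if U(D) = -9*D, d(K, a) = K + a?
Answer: -38969/24 ≈ -1623.7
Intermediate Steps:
O(Z) = 2*Z (O(Z) = Z + Z = 2*Z)
L(j) = -4 + (-1 + j)/(3*j) (L(j) = -4 + (j - 1)/(j + 2*j) = -4 + (-1 + j)/((3*j)) = -4 + (-1 + j)*(1/(3*j)) = -4 + (-1 + j)/(3*j))
L(8) + U(R(-4, 4))*45 = (1/3)*(-1 - 11*8)/8 - 9*4*45 = (1/3)*(1/8)*(-1 - 88) - 36*45 = (1/3)*(1/8)*(-89) - 1620 = -89/24 - 1620 = -38969/24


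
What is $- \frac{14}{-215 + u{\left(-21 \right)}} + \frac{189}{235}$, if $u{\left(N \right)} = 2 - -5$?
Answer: $\frac{21301}{24440} \approx 0.87156$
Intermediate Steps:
$u{\left(N \right)} = 7$ ($u{\left(N \right)} = 2 + 5 = 7$)
$- \frac{14}{-215 + u{\left(-21 \right)}} + \frac{189}{235} = - \frac{14}{-215 + 7} + \frac{189}{235} = - \frac{14}{-208} + 189 \cdot \frac{1}{235} = \left(-14\right) \left(- \frac{1}{208}\right) + \frac{189}{235} = \frac{7}{104} + \frac{189}{235} = \frac{21301}{24440}$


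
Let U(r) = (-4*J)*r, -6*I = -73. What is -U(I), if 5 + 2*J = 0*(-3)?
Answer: -365/3 ≈ -121.67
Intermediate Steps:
J = -5/2 (J = -5/2 + (0*(-3))/2 = -5/2 + (½)*0 = -5/2 + 0 = -5/2 ≈ -2.5000)
I = 73/6 (I = -⅙*(-73) = 73/6 ≈ 12.167)
U(r) = 10*r (U(r) = (-4*(-5/2))*r = 10*r)
-U(I) = -10*73/6 = -1*365/3 = -365/3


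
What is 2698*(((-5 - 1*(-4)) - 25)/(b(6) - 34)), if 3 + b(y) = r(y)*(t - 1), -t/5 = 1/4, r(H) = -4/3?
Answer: 35074/17 ≈ 2063.2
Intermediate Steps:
r(H) = -4/3 (r(H) = -4*⅓ = -4/3)
t = -5/4 ≈ -1.2500
b(y) = 0 (b(y) = -3 - 4*(-5/4 - 1)/3 = -3 - 4/3*(-9/4) = -3 + 3 = 0)
2698*(((-5 - 1*(-4)) - 25)/(b(6) - 34)) = 2698*(((-5 - 1*(-4)) - 25)/(0 - 34)) = 2698*(((-5 + 4) - 25)/(-34)) = 2698*((-1 - 25)*(-1/34)) = 2698*(-26*(-1/34)) = 2698*(13/17) = 35074/17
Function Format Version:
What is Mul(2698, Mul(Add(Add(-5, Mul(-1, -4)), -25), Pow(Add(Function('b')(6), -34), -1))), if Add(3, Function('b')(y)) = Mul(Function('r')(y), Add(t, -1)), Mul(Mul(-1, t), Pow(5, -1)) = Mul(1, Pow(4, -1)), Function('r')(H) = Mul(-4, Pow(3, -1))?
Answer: Rational(35074, 17) ≈ 2063.2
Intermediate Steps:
Function('r')(H) = Rational(-4, 3) (Function('r')(H) = Mul(-4, Rational(1, 3)) = Rational(-4, 3))
t = Rational(-5, 4) (t = Mul(-5, Mul(1, Pow(4, -1))) = Mul(-5, Mul(1, Rational(1, 4))) = Mul(-5, Rational(1, 4)) = Rational(-5, 4) ≈ -1.2500)
Function('b')(y) = 0 (Function('b')(y) = Add(-3, Mul(Rational(-4, 3), Add(Rational(-5, 4), -1))) = Add(-3, Mul(Rational(-4, 3), Rational(-9, 4))) = Add(-3, 3) = 0)
Mul(2698, Mul(Add(Add(-5, Mul(-1, -4)), -25), Pow(Add(Function('b')(6), -34), -1))) = Mul(2698, Mul(Add(Add(-5, Mul(-1, -4)), -25), Pow(Add(0, -34), -1))) = Mul(2698, Mul(Add(Add(-5, 4), -25), Pow(-34, -1))) = Mul(2698, Mul(Add(-1, -25), Rational(-1, 34))) = Mul(2698, Mul(-26, Rational(-1, 34))) = Mul(2698, Rational(13, 17)) = Rational(35074, 17)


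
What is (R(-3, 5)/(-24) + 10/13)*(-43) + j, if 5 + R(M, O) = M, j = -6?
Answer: -2083/39 ≈ -53.410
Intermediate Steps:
R(M, O) = -5 + M
(R(-3, 5)/(-24) + 10/13)*(-43) + j = ((-5 - 3)/(-24) + 10/13)*(-43) - 6 = (-8*(-1/24) + 10*(1/13))*(-43) - 6 = (1/3 + 10/13)*(-43) - 6 = (43/39)*(-43) - 6 = -1849/39 - 6 = -2083/39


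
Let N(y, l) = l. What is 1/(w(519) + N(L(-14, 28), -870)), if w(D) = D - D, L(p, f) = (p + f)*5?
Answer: -1/870 ≈ -0.0011494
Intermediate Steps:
L(p, f) = 5*f + 5*p (L(p, f) = (f + p)*5 = 5*f + 5*p)
w(D) = 0
1/(w(519) + N(L(-14, 28), -870)) = 1/(0 - 870) = 1/(-870) = -1/870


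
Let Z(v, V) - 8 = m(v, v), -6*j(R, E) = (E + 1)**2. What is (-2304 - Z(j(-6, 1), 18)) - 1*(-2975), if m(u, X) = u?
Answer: 1991/3 ≈ 663.67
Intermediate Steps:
j(R, E) = -(1 + E)**2/6 (j(R, E) = -(E + 1)**2/6 = -(1 + E)**2/6)
Z(v, V) = 8 + v
(-2304 - Z(j(-6, 1), 18)) - 1*(-2975) = (-2304 - (8 - (1 + 1)**2/6)) - 1*(-2975) = (-2304 - (8 - 1/6*2**2)) + 2975 = (-2304 - (8 - 1/6*4)) + 2975 = (-2304 - (8 - 2/3)) + 2975 = (-2304 - 1*22/3) + 2975 = (-2304 - 22/3) + 2975 = -6934/3 + 2975 = 1991/3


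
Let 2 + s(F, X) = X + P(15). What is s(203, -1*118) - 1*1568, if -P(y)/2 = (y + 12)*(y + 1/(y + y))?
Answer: -12499/5 ≈ -2499.8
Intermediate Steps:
P(y) = -2*(12 + y)*(y + 1/(2*y)) (P(y) = -2*(y + 12)*(y + 1/(y + y)) = -2*(12 + y)*(y + 1/(2*y)))
s(F, X) = -4069/5 + X (s(F, X) = -2 + (X + (-1 - 24*15 - 12/15 - 2*15²)) = -2 + (X + (-1 - 360 - 12*1/15 - 2*225)) = -2 + (X + (-1 - 360 - ⅘ - 450)) = -2 + (X - 4059/5) = -2 + (-4059/5 + X) = -4069/5 + X)
s(203, -1*118) - 1*1568 = (-4069/5 - 1*118) - 1*1568 = (-4069/5 - 118) - 1568 = -4659/5 - 1568 = -12499/5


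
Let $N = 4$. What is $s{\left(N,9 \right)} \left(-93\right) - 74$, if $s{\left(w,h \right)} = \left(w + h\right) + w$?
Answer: $-1655$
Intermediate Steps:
$s{\left(w,h \right)} = h + 2 w$ ($s{\left(w,h \right)} = \left(h + w\right) + w = h + 2 w$)
$s{\left(N,9 \right)} \left(-93\right) - 74 = \left(9 + 2 \cdot 4\right) \left(-93\right) - 74 = \left(9 + 8\right) \left(-93\right) - 74 = 17 \left(-93\right) - 74 = -1581 - 74 = -1655$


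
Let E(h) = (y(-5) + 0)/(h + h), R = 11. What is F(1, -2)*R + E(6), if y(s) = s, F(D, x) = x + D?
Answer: -137/12 ≈ -11.417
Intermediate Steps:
F(D, x) = D + x
E(h) = -5/(2*h) (E(h) = (-5 + 0)/(h + h) = -5*1/(2*h) = -5/(2*h))
F(1, -2)*R + E(6) = (1 - 2)*11 - 5/2/6 = -1*11 - 5/2*1/6 = -11 - 5/12 = -137/12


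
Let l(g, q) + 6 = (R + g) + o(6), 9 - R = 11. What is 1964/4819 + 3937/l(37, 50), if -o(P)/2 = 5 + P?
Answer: 18986151/33733 ≈ 562.84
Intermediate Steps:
R = -2 (R = 9 - 1*11 = 9 - 11 = -2)
o(P) = -10 - 2*P (o(P) = -2*(5 + P) = -10 - 2*P)
l(g, q) = -30 + g (l(g, q) = -6 + ((-2 + g) + (-10 - 2*6)) = -6 + ((-2 + g) + (-10 - 12)) = -6 + ((-2 + g) - 22) = -6 + (-24 + g) = -30 + g)
1964/4819 + 3937/l(37, 50) = 1964/4819 + 3937/(-30 + 37) = 1964*(1/4819) + 3937/7 = 1964/4819 + 3937*(⅐) = 1964/4819 + 3937/7 = 18986151/33733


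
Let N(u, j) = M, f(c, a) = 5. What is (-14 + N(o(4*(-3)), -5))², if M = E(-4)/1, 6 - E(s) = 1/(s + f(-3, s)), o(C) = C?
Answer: 81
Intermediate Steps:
E(s) = 6 - 1/(5 + s) (E(s) = 6 - 1/(s + 5) = 6 - 1/(5 + s))
M = 5 (M = ((29 + 6*(-4))/(5 - 4))/1 = ((29 - 24)/1)*1 = (1*5)*1 = 5*1 = 5)
N(u, j) = 5
(-14 + N(o(4*(-3)), -5))² = (-14 + 5)² = (-9)² = 81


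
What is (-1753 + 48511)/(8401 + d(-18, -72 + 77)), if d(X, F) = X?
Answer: 46758/8383 ≈ 5.5777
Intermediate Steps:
(-1753 + 48511)/(8401 + d(-18, -72 + 77)) = (-1753 + 48511)/(8401 - 18) = 46758/8383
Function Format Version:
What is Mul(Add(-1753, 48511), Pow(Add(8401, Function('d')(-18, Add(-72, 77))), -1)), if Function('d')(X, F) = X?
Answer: Rational(46758, 8383) ≈ 5.5777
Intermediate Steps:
Mul(Add(-1753, 48511), Pow(Add(8401, Function('d')(-18, Add(-72, 77))), -1)) = Mul(Add(-1753, 48511), Pow(Add(8401, -18), -1)) = Mul(46758, Pow(8383, -1)) = Mul(46758, Rational(1, 8383)) = Rational(46758, 8383)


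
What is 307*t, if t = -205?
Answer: -62935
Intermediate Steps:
307*t = 307*(-205) = -62935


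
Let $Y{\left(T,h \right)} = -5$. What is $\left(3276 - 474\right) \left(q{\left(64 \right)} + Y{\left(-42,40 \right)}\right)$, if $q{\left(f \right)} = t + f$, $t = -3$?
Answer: $156912$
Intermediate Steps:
$q{\left(f \right)} = -3 + f$
$\left(3276 - 474\right) \left(q{\left(64 \right)} + Y{\left(-42,40 \right)}\right) = \left(3276 - 474\right) \left(\left(-3 + 64\right) - 5\right) = 2802 \left(61 - 5\right) = 2802 \cdot 56 = 156912$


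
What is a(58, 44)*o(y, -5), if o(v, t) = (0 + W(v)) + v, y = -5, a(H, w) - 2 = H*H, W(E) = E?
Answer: -33660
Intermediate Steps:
a(H, w) = 2 + H**2 (a(H, w) = 2 + H*H = 2 + H**2)
o(v, t) = 2*v (o(v, t) = (0 + v) + v = v + v = 2*v)
a(58, 44)*o(y, -5) = (2 + 58**2)*(2*(-5)) = (2 + 3364)*(-10) = 3366*(-10) = -33660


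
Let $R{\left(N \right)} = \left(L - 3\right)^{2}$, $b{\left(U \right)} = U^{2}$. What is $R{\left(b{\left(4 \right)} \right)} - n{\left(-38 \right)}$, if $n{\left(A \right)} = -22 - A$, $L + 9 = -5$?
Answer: $273$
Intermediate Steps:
$L = -14$ ($L = -9 - 5 = -14$)
$R{\left(N \right)} = 289$ ($R{\left(N \right)} = \left(-14 - 3\right)^{2} = \left(-17\right)^{2} = 289$)
$R{\left(b{\left(4 \right)} \right)} - n{\left(-38 \right)} = 289 - \left(-22 - -38\right) = 289 - \left(-22 + 38\right) = 289 - 16 = 273$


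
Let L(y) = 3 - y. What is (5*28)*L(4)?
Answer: -140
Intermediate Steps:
(5*28)*L(4) = (5*28)*(3 - 1*4) = 140*(3 - 4) = 140*(-1) = -140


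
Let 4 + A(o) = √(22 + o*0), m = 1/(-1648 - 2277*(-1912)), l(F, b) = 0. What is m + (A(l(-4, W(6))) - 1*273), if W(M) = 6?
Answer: -2078774199/7504600 + √22 ≈ -272.31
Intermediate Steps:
m = 1/7504600 (m = -1/1912/(-3925) = -1/3925*(-1/1912) = 1/7504600 ≈ 1.3325e-7)
A(o) = -4 + √22 (A(o) = -4 + √(22 + o*0) = -4 + √(22 + 0) = -4 + √22)
m + (A(l(-4, W(6))) - 1*273) = 1/7504600 + ((-4 + √22) - 1*273) = 1/7504600 + ((-4 + √22) - 273) = 1/7504600 + (-277 + √22) = -2078774199/7504600 + √22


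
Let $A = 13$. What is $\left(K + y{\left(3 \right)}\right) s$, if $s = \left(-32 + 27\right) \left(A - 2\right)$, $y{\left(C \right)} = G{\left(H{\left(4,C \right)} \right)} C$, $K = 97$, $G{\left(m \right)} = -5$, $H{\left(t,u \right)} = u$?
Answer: $-4510$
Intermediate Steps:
$y{\left(C \right)} = - 5 C$
$s = -55$ ($s = \left(-32 + 27\right) \left(13 - 2\right) = \left(-5\right) 11 = -55$)
$\left(K + y{\left(3 \right)}\right) s = \left(97 - 15\right) \left(-55\right) = 82 \left(-55\right) = -4510$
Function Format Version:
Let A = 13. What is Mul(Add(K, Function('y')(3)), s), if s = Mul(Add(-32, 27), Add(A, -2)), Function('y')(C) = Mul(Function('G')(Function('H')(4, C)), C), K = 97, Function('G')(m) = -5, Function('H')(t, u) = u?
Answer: -4510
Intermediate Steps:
Function('y')(C) = Mul(-5, C)
s = -55 (s = Mul(Add(-32, 27), Add(13, -2)) = Mul(-5, 11) = -55)
Mul(Add(K, Function('y')(3)), s) = Mul(Add(97, Mul(-5, 3)), -55) = Mul(Add(97, -15), -55) = Mul(82, -55) = -4510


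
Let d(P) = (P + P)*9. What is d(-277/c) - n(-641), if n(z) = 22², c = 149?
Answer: -77102/149 ≈ -517.46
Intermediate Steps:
n(z) = 484
d(P) = 18*P (d(P) = (2*P)*9 = 18*P)
d(-277/c) - n(-641) = 18*(-277/149) - 1*484 = 18*(-277*1/149) - 484 = 18*(-277/149) - 484 = -4986/149 - 484 = -77102/149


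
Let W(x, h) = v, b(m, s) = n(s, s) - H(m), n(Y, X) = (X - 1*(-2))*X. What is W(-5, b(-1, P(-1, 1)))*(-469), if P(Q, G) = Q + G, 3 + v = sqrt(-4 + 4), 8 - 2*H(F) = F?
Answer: 1407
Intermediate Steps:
n(Y, X) = X*(2 + X) (n(Y, X) = (X + 2)*X = (2 + X)*X = X*(2 + X))
H(F) = 4 - F/2
v = -3 (v = -3 + sqrt(-4 + 4) = -3 + sqrt(0) = -3 + 0 = -3)
P(Q, G) = G + Q
b(m, s) = -4 + m/2 + s*(2 + s) (b(m, s) = s*(2 + s) - (4 - m/2) = s*(2 + s) + (-4 + m/2) = -4 + m/2 + s*(2 + s))
W(x, h) = -3
W(-5, b(-1, P(-1, 1)))*(-469) = -3*(-469) = 1407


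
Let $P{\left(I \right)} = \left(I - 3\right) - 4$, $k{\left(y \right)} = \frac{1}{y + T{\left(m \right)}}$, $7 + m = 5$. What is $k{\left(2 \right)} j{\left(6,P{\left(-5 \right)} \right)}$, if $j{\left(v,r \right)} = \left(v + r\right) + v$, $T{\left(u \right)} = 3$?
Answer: $0$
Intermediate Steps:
$m = -2$ ($m = -7 + 5 = -2$)
$k{\left(y \right)} = \frac{1}{3 + y}$ ($k{\left(y \right)} = \frac{1}{y + 3} = \frac{1}{3 + y}$)
$P{\left(I \right)} = -7 + I$ ($P{\left(I \right)} = \left(-3 + I\right) - 4 = -7 + I$)
$j{\left(v,r \right)} = r + 2 v$ ($j{\left(v,r \right)} = \left(r + v\right) + v = r + 2 v$)
$k{\left(2 \right)} j{\left(6,P{\left(-5 \right)} \right)} = \frac{\left(-7 - 5\right) + 2 \cdot 6}{3 + 2} = \frac{-12 + 12}{5} = \frac{1}{5} \cdot 0 = 0$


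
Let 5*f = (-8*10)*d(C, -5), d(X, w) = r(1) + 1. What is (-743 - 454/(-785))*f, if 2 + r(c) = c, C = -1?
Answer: 0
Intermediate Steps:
r(c) = -2 + c
d(X, w) = 0 (d(X, w) = (-2 + 1) + 1 = -1 + 1 = 0)
f = 0 (f = (-8*10*0)/5 = (-80*0)/5 = (⅕)*0 = 0)
(-743 - 454/(-785))*f = (-743 - 454/(-785))*0 = (-743 - 454*(-1/785))*0 = (-743 + 454/785)*0 = -582801/785*0 = 0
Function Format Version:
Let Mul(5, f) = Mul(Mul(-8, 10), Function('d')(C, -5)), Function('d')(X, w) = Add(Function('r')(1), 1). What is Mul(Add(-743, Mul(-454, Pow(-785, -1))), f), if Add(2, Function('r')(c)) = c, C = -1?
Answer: 0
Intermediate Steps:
Function('r')(c) = Add(-2, c)
Function('d')(X, w) = 0 (Function('d')(X, w) = Add(Add(-2, 1), 1) = Add(-1, 1) = 0)
f = 0 (f = Mul(Rational(1, 5), Mul(Mul(-8, 10), 0)) = Mul(Rational(1, 5), Mul(-80, 0)) = Mul(Rational(1, 5), 0) = 0)
Mul(Add(-743, Mul(-454, Pow(-785, -1))), f) = Mul(Add(-743, Mul(-454, Pow(-785, -1))), 0) = Mul(Add(-743, Mul(-454, Rational(-1, 785))), 0) = Mul(Add(-743, Rational(454, 785)), 0) = Mul(Rational(-582801, 785), 0) = 0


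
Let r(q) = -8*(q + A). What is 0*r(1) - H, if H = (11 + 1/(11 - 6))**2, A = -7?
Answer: -3136/25 ≈ -125.44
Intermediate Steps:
r(q) = 56 - 8*q (r(q) = -8*(q - 7) = -8*(-7 + q) = 56 - 8*q)
H = 3136/25 (H = (11 + 1/5)**2 = (56/5)**2 = 3136/25 ≈ 125.44)
0*r(1) - H = 0*(56 - 8*1) - 1*3136/25 = 0*(56 - 8) - 3136/25 = 0*48 - 3136/25 = 0 - 3136/25 = -3136/25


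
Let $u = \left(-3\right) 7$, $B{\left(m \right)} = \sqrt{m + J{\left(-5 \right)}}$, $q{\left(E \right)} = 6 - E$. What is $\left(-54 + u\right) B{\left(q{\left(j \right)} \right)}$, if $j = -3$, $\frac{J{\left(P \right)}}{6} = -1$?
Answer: $- 75 \sqrt{3} \approx -129.9$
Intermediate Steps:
$J{\left(P \right)} = -6$ ($J{\left(P \right)} = 6 \left(-1\right) = -6$)
$B{\left(m \right)} = \sqrt{-6 + m}$ ($B{\left(m \right)} = \sqrt{m - 6} = \sqrt{-6 + m}$)
$u = -21$
$\left(-54 + u\right) B{\left(q{\left(j \right)} \right)} = \left(-54 - 21\right) \sqrt{-6 + \left(6 - -3\right)} = - 75 \sqrt{-6 + \left(6 + 3\right)} = - 75 \sqrt{-6 + 9} = - 75 \sqrt{3}$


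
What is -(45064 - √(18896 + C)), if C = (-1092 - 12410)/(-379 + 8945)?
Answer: -45064 + √346600991211/4283 ≈ -44927.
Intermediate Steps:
C = -6751/4283 (C = -13502/8566 = -13502*1/8566 = -6751/4283 ≈ -1.5762)
-(45064 - √(18896 + C)) = -(45064 - √(18896 - 6751/4283)) = -(45064 - √(80924817/4283)) = -(45064 - √346600991211/4283) = -45064 + √346600991211/4283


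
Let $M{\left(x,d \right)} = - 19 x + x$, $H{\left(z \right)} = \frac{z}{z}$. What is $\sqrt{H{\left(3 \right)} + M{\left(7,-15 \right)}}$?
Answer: $5 i \sqrt{5} \approx 11.18 i$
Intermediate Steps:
$H{\left(z \right)} = 1$
$M{\left(x,d \right)} = - 18 x$
$\sqrt{H{\left(3 \right)} + M{\left(7,-15 \right)}} = \sqrt{1 - 126} = \sqrt{-125} = 5 i \sqrt{5}$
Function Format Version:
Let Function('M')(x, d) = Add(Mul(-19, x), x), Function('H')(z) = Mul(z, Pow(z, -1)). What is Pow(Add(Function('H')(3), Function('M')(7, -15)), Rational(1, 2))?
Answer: Mul(5, I, Pow(5, Rational(1, 2))) ≈ Mul(11.180, I)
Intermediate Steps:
Function('H')(z) = 1
Function('M')(x, d) = Mul(-18, x)
Pow(Add(Function('H')(3), Function('M')(7, -15)), Rational(1, 2)) = Pow(Add(1, Mul(-18, 7)), Rational(1, 2)) = Pow(Add(1, -126), Rational(1, 2)) = Pow(-125, Rational(1, 2)) = Mul(5, I, Pow(5, Rational(1, 2)))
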